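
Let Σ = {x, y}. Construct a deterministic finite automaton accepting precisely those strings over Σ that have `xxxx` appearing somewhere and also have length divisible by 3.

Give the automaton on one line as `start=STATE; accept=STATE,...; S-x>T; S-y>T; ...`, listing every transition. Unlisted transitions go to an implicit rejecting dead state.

start=S0; accept=S14; S0-x>S1; S0-y>S2; S1-x>S3; S1-y>S4; S2-x>S5; S2-y>S4; S3-x>S6; S3-y>S0; S4-x>S7; S4-y>S0; S5-x>S8; S5-y>S0; S6-x>S9; S6-y>S2; S7-x>S10; S7-y>S2; S8-x>S11; S8-y>S2; S9-x>S12; S9-y>S12; S10-x>S13; S10-y>S4; S11-x>S12; S11-y>S4; S12-x>S14; S12-y>S14; S13-x>S14; S13-y>S0; S14-x>S9; S14-y>S9

Build one automaton per condition and run them in lockstep. One (5 states) tracks whether and how much of `xxxx` has been seen; the other (3 states) tracks the input length modulo 3. Each combined state is a pair, one component from each; accept when both components accept.
          x    y  
>  S0     S1   S2 
   S1     S3   S4 
   S2     S5   S4 
   S3     S6   S0 
   S4     S7   S0 
   S5     S8   S0 
   S6     S9   S2 
   S7    S10   S2 
   S8    S11   S2 
   S9    S12  S12 
   S10   S13   S4 
   S11   S12   S4 
   S12   S14  S14 
   S13   S14   S0 
 * S14    S9   S9 
(> = start, * = accepting)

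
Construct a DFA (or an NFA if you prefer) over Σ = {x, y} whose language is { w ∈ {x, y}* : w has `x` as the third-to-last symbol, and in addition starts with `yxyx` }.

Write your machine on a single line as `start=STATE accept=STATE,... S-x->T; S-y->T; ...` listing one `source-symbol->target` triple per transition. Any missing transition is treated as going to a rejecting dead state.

Handle the two conditions separately and then intersect. One (15 states) tracks the last 3 symbols read; the other (6 states) tracks whether the input so far still matches the prefix `yxyx`. Each combined state is a pair, one component from each; accept when both components accept. Equivalent product states are then merged.
With 13 states:
          x    y  
>  q0     q1   q2 
   q1     q1   q1 
   q2     q3   q1 
   q3     q1   q4 
   q4     q5   q1 
 * q5     q6   q7 
   q6     q8   q9 
   q7     q5  q10 
 * q8     q8   q9 
 * q9     q5  q10 
 * q10   q11  q12 
   q11    q6   q7 
   q12   q11  q12 
(> = start, * = accepting)

start=q0; accept=q5,q8,q9,q10; q0-x->q1; q0-y->q2; q1-x->q1; q1-y->q1; q2-x->q3; q2-y->q1; q3-x->q1; q3-y->q4; q4-x->q5; q4-y->q1; q5-x->q6; q5-y->q7; q6-x->q8; q6-y->q9; q7-x->q5; q7-y->q10; q8-x->q8; q8-y->q9; q9-x->q5; q9-y->q10; q10-x->q11; q10-y->q12; q11-x->q6; q11-y->q7; q12-x->q11; q12-y->q12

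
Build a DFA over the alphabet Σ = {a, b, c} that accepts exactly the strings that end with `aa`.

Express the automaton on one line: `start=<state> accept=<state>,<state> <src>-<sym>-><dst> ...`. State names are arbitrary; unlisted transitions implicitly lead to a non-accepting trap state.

Remember how much of `aa` the current input suffix matches. State q0 means no match yet; q1 means the last symbol is `a`; q2 means the last 2 symbols are `aa`. Only q2 accepts. On a mismatch, fall back to the longest proper suffix that is still a prefix of `aa`.
3 states suffice.
        a   b   c  
>  q0   q1  q0  q0 
   q1   q2  q0  q0 
 * q2   q2  q0  q0 
(> = start, * = accepting)

start=q0 accept=q2 q0-a->q1 q0-b->q0 q0-c->q0 q1-a->q2 q1-b->q0 q1-c->q0 q2-a->q2 q2-b->q0 q2-c->q0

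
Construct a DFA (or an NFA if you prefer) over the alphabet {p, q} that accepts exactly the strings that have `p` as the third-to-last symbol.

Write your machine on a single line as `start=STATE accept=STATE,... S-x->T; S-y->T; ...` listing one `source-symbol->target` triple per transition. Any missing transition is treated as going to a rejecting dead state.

start=S0; accept=S7,S8,S9,S10; S0-p->S1; S0-q->S2; S1-p->S3; S1-q->S4; S2-p->S5; S2-q->S6; S3-p->S7; S3-q->S8; S4-p->S9; S4-q->S10; S5-p->S11; S5-q->S12; S6-p->S13; S6-q->S14; S7-p->S7; S7-q->S8; S8-p->S9; S8-q->S10; S9-p->S11; S9-q->S12; S10-p->S13; S10-q->S14; S11-p->S7; S11-q->S8; S12-p->S9; S12-q->S10; S13-p->S11; S13-q->S12; S14-p->S13; S14-q->S14

Because acceptance depends on a position counted from the end, the machine has to buffer the most recent 3 symbols. Make each state the string of the last up-to-3 symbols read; on input `x` shift the window left and append `x`. Accept when the buffered window has length 3 and begins with `p`.
With 15 states:
          p    q  
>  S0     S1   S2 
   S1     S3   S4 
   S2     S5   S6 
   S3     S7   S8 
   S4     S9  S10 
   S5    S11  S12 
   S6    S13  S14 
 * S7     S7   S8 
 * S8     S9  S10 
 * S9    S11  S12 
 * S10   S13  S14 
   S11    S7   S8 
   S12    S9  S10 
   S13   S11  S12 
   S14   S13  S14 
(> = start, * = accepting)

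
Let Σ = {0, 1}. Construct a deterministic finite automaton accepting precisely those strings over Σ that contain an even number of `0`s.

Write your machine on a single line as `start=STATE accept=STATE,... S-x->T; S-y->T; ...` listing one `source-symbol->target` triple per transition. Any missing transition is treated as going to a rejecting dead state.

start=q0; accept=q0; q0-0->q1; q0-1->q0; q1-0->q0; q1-1->q1

Keep the running count of `0`s modulo 2: each `0` advances along the cycle q0 → q1 → q0 while other symbols loop. Accept at q0.
With 2 states:
        0   1  
>* q0   q1  q0 
   q1   q0  q1 
(> = start, * = accepting)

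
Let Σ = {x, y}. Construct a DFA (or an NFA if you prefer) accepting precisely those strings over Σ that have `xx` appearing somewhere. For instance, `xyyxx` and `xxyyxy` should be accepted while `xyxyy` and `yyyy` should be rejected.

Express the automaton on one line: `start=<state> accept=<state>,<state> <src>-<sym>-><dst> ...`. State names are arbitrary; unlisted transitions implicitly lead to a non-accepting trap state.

start=A accept=C A-x->B A-y->A B-x->C B-y->A C-x->C C-y->C

States A..B record the length of the longest prefix of `xx` that matches the current input suffix. Reaching C means `xx` has been seen, and we stay there forever. Accept from C.
With 3 states:
       x  y 
>  A   B  A 
   B   C  A 
 * C   C  C 
(> = start, * = accepting)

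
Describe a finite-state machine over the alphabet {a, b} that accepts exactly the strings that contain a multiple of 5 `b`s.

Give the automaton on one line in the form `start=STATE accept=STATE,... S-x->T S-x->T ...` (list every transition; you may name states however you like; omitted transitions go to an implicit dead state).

The only thing that matters is how many `b`s have appeared, reduced mod 5. Use one state per residue: S0 for 0, …, S4 for 4. Reading `b` moves to the next residue; anything else stays put. S0 is accepting.
With 5 states:
        a   b  
>* S0   S0  S1 
   S1   S1  S2 
   S2   S2  S3 
   S3   S3  S4 
   S4   S4  S0 
(> = start, * = accepting)

start=S0 accept=S0 S0-a->S0 S0-b->S1 S1-a->S1 S1-b->S2 S2-a->S2 S2-b->S3 S3-a->S3 S3-b->S4 S4-a->S4 S4-b->S0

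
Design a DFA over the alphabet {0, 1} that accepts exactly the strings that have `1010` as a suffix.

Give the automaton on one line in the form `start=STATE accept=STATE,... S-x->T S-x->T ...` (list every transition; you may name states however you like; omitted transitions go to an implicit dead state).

Let each state record the length of the longest suffix of the input read so far that is also a prefix of `1010`. q1 means the last symbol is `1`; q2 means the last 2 symbols are `10`; q3 means the last 3 symbols are `101`; q4 means the last 4 symbols are `1010`. Accept only at q4, where the string currently ends in `1010`.
With 5 states:
        0   1  
>  q0   q0  q1 
   q1   q2  q1 
   q2   q0  q3 
   q3   q4  q1 
 * q4   q0  q3 
(> = start, * = accepting)

start=q0 accept=q4 q0-0->q0 q0-1->q1 q1-0->q2 q1-1->q1 q2-0->q0 q2-1->q3 q3-0->q4 q3-1->q1 q4-0->q0 q4-1->q3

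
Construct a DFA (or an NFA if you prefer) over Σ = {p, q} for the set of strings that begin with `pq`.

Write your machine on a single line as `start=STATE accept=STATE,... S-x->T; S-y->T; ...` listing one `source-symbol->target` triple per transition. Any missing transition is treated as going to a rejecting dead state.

Walk along `pq` while the input agrees: from S0 take `p` to S1, and so on. Any deviation drops to the rejecting sink S3. Once S2 is reached the prefix is confirmed and every continuation is accepted.
4 states suffice.
        p   q  
>  S0   S1  S3 
   S1   S3  S2 
 * S2   S2  S2 
   S3   S3  S3 
(> = start, * = accepting)

start=S0; accept=S2; S0-p->S1; S0-q->S3; S1-p->S3; S1-q->S2; S2-p->S2; S2-q->S2; S3-p->S3; S3-q->S3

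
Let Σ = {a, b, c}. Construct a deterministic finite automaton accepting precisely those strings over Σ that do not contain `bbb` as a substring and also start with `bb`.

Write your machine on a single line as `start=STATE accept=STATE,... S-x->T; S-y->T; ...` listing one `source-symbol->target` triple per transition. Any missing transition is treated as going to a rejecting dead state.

Run two small machines in parallel and take their product. The first has 4 states tracking partial matches of the forbidden pattern `bbb`; the second has 4 states tracking whether the input so far still matches the prefix `bb`. A product state is a pair (one from each), accepting exactly when both do.
10 states suffice.
        a   b   c  
>  q0   q1  q2  q1 
   q1   q1  q3  q1 
   q2   q1  q4  q1 
   q3   q1  q5  q1 
 * q4   q6  q7  q6 
   q5   q1  q8  q1 
 * q6   q6  q9  q6 
   q7   q7  q7  q7 
   q8   q8  q8  q8 
 * q9   q6  q4  q6 
(> = start, * = accepting)

start=q0; accept=q4,q6,q9; q0-a->q1; q0-b->q2; q0-c->q1; q1-a->q1; q1-b->q3; q1-c->q1; q2-a->q1; q2-b->q4; q2-c->q1; q3-a->q1; q3-b->q5; q3-c->q1; q4-a->q6; q4-b->q7; q4-c->q6; q5-a->q1; q5-b->q8; q5-c->q1; q6-a->q6; q6-b->q9; q6-c->q6; q7-a->q7; q7-b->q7; q7-c->q7; q8-a->q8; q8-b->q8; q8-c->q8; q9-a->q6; q9-b->q4; q9-c->q6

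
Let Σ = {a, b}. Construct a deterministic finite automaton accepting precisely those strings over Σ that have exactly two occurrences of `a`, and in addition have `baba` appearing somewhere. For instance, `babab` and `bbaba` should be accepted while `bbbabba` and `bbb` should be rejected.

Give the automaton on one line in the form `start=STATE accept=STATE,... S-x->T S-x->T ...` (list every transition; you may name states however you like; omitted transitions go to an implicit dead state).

start=S0 accept=S5 S0-a->S1 S0-b->S2 S1-a->S1 S1-b->S1 S2-a->S3 S2-b->S2 S3-a->S1 S3-b->S4 S4-a->S5 S4-b->S1 S5-a->S1 S5-b->S5

Build one automaton per condition and run them in lockstep. The first has 4 states tracking the count of `a`s, saturating at 3; the second has 5 states tracking whether and how much of `baba` has been seen. A product state is a pair (one from each), accepting exactly when both do. Equivalent product states are then merged.
With 6 states:
        a   b  
>  S0   S1  S2 
   S1   S1  S1 
   S2   S3  S2 
   S3   S1  S4 
   S4   S5  S1 
 * S5   S1  S5 
(> = start, * = accepting)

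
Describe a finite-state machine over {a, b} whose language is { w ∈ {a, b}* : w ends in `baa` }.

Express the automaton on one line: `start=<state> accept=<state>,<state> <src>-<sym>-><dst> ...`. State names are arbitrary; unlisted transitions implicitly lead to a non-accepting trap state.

start=s0 accept=s3 s0-a->s0 s0-b->s1 s1-a->s2 s1-b->s1 s2-a->s3 s2-b->s1 s3-a->s0 s3-b->s1

Let each state record the length of the longest suffix of the input read so far that is also a prefix of `baa`. s1 means the last symbol is `b`; s2 means the last 2 symbols are `ba`; s3 means the last 3 symbols are `baa`. Accept only at s3, where the string currently ends in `baa`.
        a   b  
>  s0   s0  s1 
   s1   s2  s1 
   s2   s3  s1 
 * s3   s0  s1 
(> = start, * = accepting)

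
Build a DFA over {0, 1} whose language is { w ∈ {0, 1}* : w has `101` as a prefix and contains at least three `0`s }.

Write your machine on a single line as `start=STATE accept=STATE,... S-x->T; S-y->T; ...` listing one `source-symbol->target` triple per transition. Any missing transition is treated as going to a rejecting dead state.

Run two small machines in parallel and take their product. One (5 states) tracks whether the input so far still matches the prefix `101`; the other (5 states) tracks the count of `0`s, saturating at 4. Each combined state is a pair, one component from each; accept when both components accept. After merging equivalent states the machine shrinks.
        0   1  
>  s0   s1  s2 
   s1   s1  s1 
   s2   s3  s1 
   s3   s1  s4 
   s4   s5  s4 
   s5   s6  s5 
 * s6   s6  s6 
(> = start, * = accepting)

start=s0; accept=s6; s0-0->s1; s0-1->s2; s1-0->s1; s1-1->s1; s2-0->s3; s2-1->s1; s3-0->s1; s3-1->s4; s4-0->s5; s4-1->s4; s5-0->s6; s5-1->s5; s6-0->s6; s6-1->s6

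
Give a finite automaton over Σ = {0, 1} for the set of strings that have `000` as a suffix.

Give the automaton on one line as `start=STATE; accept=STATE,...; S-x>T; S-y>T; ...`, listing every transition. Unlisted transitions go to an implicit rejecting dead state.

Remember how much of `000` the current input suffix matches. State q0 means no match yet; q1 means the last symbol is `0`; q2 means the last 2 symbols are `00`; q3 means the last 3 symbols are `000`. Only q3 accepts. On a mismatch, fall back to the longest proper suffix that is still a prefix of `000`.
        0   1  
>  q0   q1  q0 
   q1   q2  q0 
   q2   q3  q0 
 * q3   q3  q0 
(> = start, * = accepting)

start=q0; accept=q3; q0-0>q1; q0-1>q0; q1-0>q2; q1-1>q0; q2-0>q3; q2-1>q0; q3-0>q3; q3-1>q0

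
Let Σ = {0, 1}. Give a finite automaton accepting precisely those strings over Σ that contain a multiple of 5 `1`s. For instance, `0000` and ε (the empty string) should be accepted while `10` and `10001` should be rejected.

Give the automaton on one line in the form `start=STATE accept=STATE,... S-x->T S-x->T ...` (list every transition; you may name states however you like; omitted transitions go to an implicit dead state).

The only thing that matters is how many `1`s have appeared, reduced mod 5. Use one state per residue: A for 0, …, E for 4. Reading `1` moves to the next residue; anything else stays put. A is accepting.
A 5-state machine:
       0  1 
>* A   A  B 
   B   B  C 
   C   C  D 
   D   D  E 
   E   E  A 
(> = start, * = accepting)

start=A accept=A A-0->A A-1->B B-0->B B-1->C C-0->C C-1->D D-0->D D-1->E E-0->E E-1->A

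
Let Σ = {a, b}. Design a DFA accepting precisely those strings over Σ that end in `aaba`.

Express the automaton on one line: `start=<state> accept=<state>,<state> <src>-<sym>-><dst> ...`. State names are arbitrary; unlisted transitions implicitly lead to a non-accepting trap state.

start=q0 accept=q4 q0-a->q1 q0-b->q0 q1-a->q2 q1-b->q0 q2-a->q2 q2-b->q3 q3-a->q4 q3-b->q0 q4-a->q2 q4-b->q0

Remember how much of `aaba` the current input suffix matches. State q0 means no match yet; q1 means the last symbol is `a`; q2 means the last 2 symbols are `aa`; q3 means the last 3 symbols are `aab`; q4 means the last 4 symbols are `aaba`. Only q4 accepts. On a mismatch, fall back to the longest proper suffix that is still a prefix of `aaba`.
5 states suffice.
        a   b  
>  q0   q1  q0 
   q1   q2  q0 
   q2   q2  q3 
   q3   q4  q0 
 * q4   q2  q0 
(> = start, * = accepting)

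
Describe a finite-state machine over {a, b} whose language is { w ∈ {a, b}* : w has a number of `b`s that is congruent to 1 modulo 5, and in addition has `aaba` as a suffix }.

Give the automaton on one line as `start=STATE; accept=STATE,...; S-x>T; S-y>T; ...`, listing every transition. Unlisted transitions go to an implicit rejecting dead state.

Handle the two conditions separately and then intersect. The first has 5 states tracking the count of `b`s modulo 5; the second has 5 states tracking how much of the suffix `aaba` has currently been matched. A product state is a pair (one from each), accepting exactly when both do. After merging equivalent states the machine shrinks.
A 9-state machine:
        a   b  
>  s0   s1  s2 
   s1   s3  s2 
   s2   s2  s4 
   s3   s3  s5 
   s4   s4  s6 
   s5   s7  s4 
   s6   s6  s8 
 * s7   s2  s4 
   s8   s8  s0 
(> = start, * = accepting)

start=s0; accept=s7; s0-a>s1; s0-b>s2; s1-a>s3; s1-b>s2; s2-a>s2; s2-b>s4; s3-a>s3; s3-b>s5; s4-a>s4; s4-b>s6; s5-a>s7; s5-b>s4; s6-a>s6; s6-b>s8; s7-a>s2; s7-b>s4; s8-a>s8; s8-b>s0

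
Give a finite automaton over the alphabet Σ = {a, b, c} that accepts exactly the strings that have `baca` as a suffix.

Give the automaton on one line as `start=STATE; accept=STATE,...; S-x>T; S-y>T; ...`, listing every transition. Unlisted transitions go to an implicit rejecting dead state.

start=s0; accept=s4; s0-a>s0; s0-b>s1; s0-c>s0; s1-a>s2; s1-b>s1; s1-c>s0; s2-a>s0; s2-b>s1; s2-c>s3; s3-a>s4; s3-b>s1; s3-c>s0; s4-a>s0; s4-b>s1; s4-c>s0

Let each state record the length of the longest suffix of the input read so far that is also a prefix of `baca`. s1 means the last symbol is `b`; s2 means the last 2 symbols are `ba`; s3 means the last 3 symbols are `bac`; s4 means the last 4 symbols are `baca`. Accept only at s4, where the string currently ends in `baca`.
        a   b   c  
>  s0   s0  s1  s0 
   s1   s2  s1  s0 
   s2   s0  s1  s3 
   s3   s4  s1  s0 
 * s4   s0  s1  s0 
(> = start, * = accepting)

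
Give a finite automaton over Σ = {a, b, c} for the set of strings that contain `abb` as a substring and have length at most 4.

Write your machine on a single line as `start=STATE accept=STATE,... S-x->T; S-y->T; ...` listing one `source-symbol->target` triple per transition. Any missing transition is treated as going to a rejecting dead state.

Handle the two conditions separately and then intersect. The first has 4 states tracking whether and how much of `abb` has been seen; the second has 6 states tracking the input length, saturating at 5. A product state is a pair (one from each), accepting exactly when both do. Minimizing collapses redundant product states.
9 states suffice.
        a   b   c  
>  S0   S1  S2  S2 
   S1   S3  S4  S5 
   S2   S3  S5  S5 
   S3   S5  S6  S5 
   S4   S5  S7  S5 
   S5   S5  S5  S5 
   S6   S5  S8  S5 
 * S7   S8  S8  S8 
 * S8   S5  S5  S5 
(> = start, * = accepting)

start=S0; accept=S7,S8; S0-a->S1; S0-b->S2; S0-c->S2; S1-a->S3; S1-b->S4; S1-c->S5; S2-a->S3; S2-b->S5; S2-c->S5; S3-a->S5; S3-b->S6; S3-c->S5; S4-a->S5; S4-b->S7; S4-c->S5; S5-a->S5; S5-b->S5; S5-c->S5; S6-a->S5; S6-b->S8; S6-c->S5; S7-a->S8; S7-b->S8; S7-c->S8; S8-a->S5; S8-b->S5; S8-c->S5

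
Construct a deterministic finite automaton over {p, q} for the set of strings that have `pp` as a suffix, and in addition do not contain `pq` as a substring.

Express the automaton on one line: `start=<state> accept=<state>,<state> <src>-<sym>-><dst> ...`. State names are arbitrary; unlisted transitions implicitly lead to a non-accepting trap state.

Handle the two conditions separately and then intersect. The first has 3 states tracking how much of the suffix `pp` has currently been matched; the second has 3 states tracking partial matches of the forbidden pattern `pq`. A product state is a pair (one from each), accepting exactly when both do. After merging equivalent states the machine shrinks.
A 4-state machine:
        p   q  
>  S0   S1  S0 
   S1   S2  S3 
 * S2   S2  S3 
   S3   S3  S3 
(> = start, * = accepting)

start=S0 accept=S2 S0-p->S1 S0-q->S0 S1-p->S2 S1-q->S3 S2-p->S2 S2-q->S3 S3-p->S3 S3-q->S3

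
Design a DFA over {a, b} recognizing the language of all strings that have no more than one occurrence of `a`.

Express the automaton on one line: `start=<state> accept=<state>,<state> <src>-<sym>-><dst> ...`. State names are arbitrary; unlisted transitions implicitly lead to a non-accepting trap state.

Count `a`s, saturating at 2: state S0 means no `a` yet, S1 means one `a` seen, S2 means more than one. Each `a` increments (capped at S2); other symbols loop. Accept from {S0, S1}.
With 3 states:
        a   b  
>* S0   S1  S0 
 * S1   S2  S1 
   S2   S2  S2 
(> = start, * = accepting)

start=S0 accept=S0,S1 S0-a->S1 S0-b->S0 S1-a->S2 S1-b->S1 S2-a->S2 S2-b->S2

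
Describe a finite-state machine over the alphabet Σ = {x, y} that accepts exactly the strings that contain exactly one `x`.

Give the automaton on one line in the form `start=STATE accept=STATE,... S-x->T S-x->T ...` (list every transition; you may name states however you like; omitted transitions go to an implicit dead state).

Only the number of `x`s matters, and only up to 2. Make a chain q0 → q1 → q2 advanced by each `x` (with q2 absorbing); every other symbol self-loops. The accepting set is {q1}.
        x   y  
>  q0   q1  q0 
 * q1   q2  q1 
   q2   q2  q2 
(> = start, * = accepting)

start=q0 accept=q1 q0-x->q1 q0-y->q0 q1-x->q2 q1-y->q1 q2-x->q2 q2-y->q2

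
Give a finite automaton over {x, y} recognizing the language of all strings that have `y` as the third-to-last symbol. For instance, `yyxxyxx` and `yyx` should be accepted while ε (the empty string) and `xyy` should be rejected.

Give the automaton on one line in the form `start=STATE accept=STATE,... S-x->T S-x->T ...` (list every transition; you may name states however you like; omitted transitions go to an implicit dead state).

start=s0 accept=s11,s12,s13,s14 s0-x->s1 s0-y->s2 s1-x->s3 s1-y->s4 s2-x->s5 s2-y->s6 s3-x->s7 s3-y->s8 s4-x->s9 s4-y->s10 s5-x->s11 s5-y->s12 s6-x->s13 s6-y->s14 s7-x->s7 s7-y->s8 s8-x->s9 s8-y->s10 s9-x->s11 s9-y->s12 s10-x->s13 s10-y->s14 s11-x->s7 s11-y->s8 s12-x->s9 s12-y->s10 s13-x->s11 s13-y->s12 s14-x->s13 s14-y->s14

A DFA must remember the last 3 symbols (since which symbol is third-to-last isn't known until the input ends). Use one state per possible window of the last ≤3 symbols; accept from those whose window starts with `y`.
With 15 states:
          x    y  
>  s0     s1   s2 
   s1     s3   s4 
   s2     s5   s6 
   s3     s7   s8 
   s4     s9  s10 
   s5    s11  s12 
   s6    s13  s14 
   s7     s7   s8 
   s8     s9  s10 
   s9    s11  s12 
   s10   s13  s14 
 * s11    s7   s8 
 * s12    s9  s10 
 * s13   s11  s12 
 * s14   s13  s14 
(> = start, * = accepting)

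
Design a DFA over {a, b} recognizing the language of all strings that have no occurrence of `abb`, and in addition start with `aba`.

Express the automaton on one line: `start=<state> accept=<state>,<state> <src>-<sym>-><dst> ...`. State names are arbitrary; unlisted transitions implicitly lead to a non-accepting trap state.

start=s0 accept=s6,s8 s0-a->s1 s0-b->s2 s1-a->s3 s1-b->s4 s2-a->s3 s2-b->s2 s3-a->s3 s3-b->s5 s4-a->s6 s4-b->s7 s5-a->s3 s5-b->s7 s6-a->s6 s6-b->s8 s7-a->s7 s7-b->s7 s8-a->s6 s8-b->s9 s9-a->s9 s9-b->s9

Handle the two conditions separately and then intersect. The first has 4 states tracking partial matches of the forbidden pattern `abb`; the second has 5 states tracking whether the input so far still matches the prefix `aba`. A product state is a pair (one from each), accepting exactly when both do.
10 states suffice.
        a   b  
>  s0   s1  s2 
   s1   s3  s4 
   s2   s3  s2 
   s3   s3  s5 
   s4   s6  s7 
   s5   s3  s7 
 * s6   s6  s8 
   s7   s7  s7 
 * s8   s6  s9 
   s9   s9  s9 
(> = start, * = accepting)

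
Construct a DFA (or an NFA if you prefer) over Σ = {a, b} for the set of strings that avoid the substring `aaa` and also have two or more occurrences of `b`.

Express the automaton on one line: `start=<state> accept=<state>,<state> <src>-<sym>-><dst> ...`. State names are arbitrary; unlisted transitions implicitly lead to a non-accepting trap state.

start=q0 accept=q5,q8,q9,q11,q12,q14 q0-a->q1 q0-b->q2 q1-a->q3 q1-b->q2 q2-a->q4 q2-b->q5 q3-a->q6 q3-b->q2 q4-a->q7 q4-b->q5 q5-a->q8 q5-b->q9 q6-a->q6 q6-b->q10 q7-a->q10 q7-b->q5 q8-a->q11 q8-b->q9 q9-a->q12 q9-b->q9 q10-a->q10 q10-b->q13 q11-a->q13 q11-b->q9 q12-a->q14 q12-b->q9 q13-a->q13 q13-b->q15 q14-a->q15 q14-b->q9 q15-a->q15 q15-b->q15

Build one automaton per condition and run them in lockstep. One (4 states) tracks partial matches of the forbidden pattern `aaa`; the other (4 states) tracks the count of `b`s, saturating at 3. Each combined state is a pair, one component from each; accept when both components accept.
With 16 states:
          a    b  
>  q0     q1   q2 
   q1     q3   q2 
   q2     q4   q5 
   q3     q6   q2 
   q4     q7   q5 
 * q5     q8   q9 
   q6     q6  q10 
   q7    q10   q5 
 * q8    q11   q9 
 * q9    q12   q9 
   q10   q10  q13 
 * q11   q13   q9 
 * q12   q14   q9 
   q13   q13  q15 
 * q14   q15   q9 
   q15   q15  q15 
(> = start, * = accepting)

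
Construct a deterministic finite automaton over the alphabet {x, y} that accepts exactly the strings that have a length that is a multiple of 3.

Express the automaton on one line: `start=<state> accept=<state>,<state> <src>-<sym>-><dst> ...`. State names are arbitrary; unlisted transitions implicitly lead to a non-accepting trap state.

start=s0 accept=s0 s0-x->s1 s0-y->s1 s1-x->s2 s1-y->s2 s2-x->s0 s2-y->s0

Count input length modulo 3: every symbol advances one step around the cycle s0 → s1 → s2 → s0. Accept at s0.
        x   y  
>* s0   s1  s1 
   s1   s2  s2 
   s2   s0  s0 
(> = start, * = accepting)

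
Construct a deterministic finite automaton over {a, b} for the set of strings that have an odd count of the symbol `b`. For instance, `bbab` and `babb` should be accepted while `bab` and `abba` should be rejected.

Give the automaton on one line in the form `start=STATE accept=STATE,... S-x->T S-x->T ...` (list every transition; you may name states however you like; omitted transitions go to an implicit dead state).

Keep the running count of `b`s modulo 2: each `b` advances along the cycle S0 → S1 → S0 while other symbols loop. Accept at S1.
2 states suffice.
        a   b  
>  S0   S0  S1 
 * S1   S1  S0 
(> = start, * = accepting)

start=S0 accept=S1 S0-a->S0 S0-b->S1 S1-a->S1 S1-b->S0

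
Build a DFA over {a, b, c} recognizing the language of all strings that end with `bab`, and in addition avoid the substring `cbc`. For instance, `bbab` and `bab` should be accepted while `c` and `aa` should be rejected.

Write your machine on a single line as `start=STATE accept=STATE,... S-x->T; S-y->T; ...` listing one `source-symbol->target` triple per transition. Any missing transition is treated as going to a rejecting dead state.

Handle the two conditions separately and then intersect. One (4 states) tracks how much of the suffix `bab` has currently been matched; the other (4 states) tracks partial matches of the forbidden pattern `cbc`. Each combined state is a pair, one component from each; accept when both components accept. Minimizing collapses redundant product states.
A 7-state machine:
        a   b   c  
>  S0   S0  S1  S2 
   S1   S3  S1  S2 
   S2   S0  S4  S2 
   S3   S0  S5  S2 
   S4   S3  S1  S6 
 * S5   S3  S1  S2 
   S6   S6  S6  S6 
(> = start, * = accepting)

start=S0; accept=S5; S0-a->S0; S0-b->S1; S0-c->S2; S1-a->S3; S1-b->S1; S1-c->S2; S2-a->S0; S2-b->S4; S2-c->S2; S3-a->S0; S3-b->S5; S3-c->S2; S4-a->S3; S4-b->S1; S4-c->S6; S5-a->S3; S5-b->S1; S5-c->S2; S6-a->S6; S6-b->S6; S6-c->S6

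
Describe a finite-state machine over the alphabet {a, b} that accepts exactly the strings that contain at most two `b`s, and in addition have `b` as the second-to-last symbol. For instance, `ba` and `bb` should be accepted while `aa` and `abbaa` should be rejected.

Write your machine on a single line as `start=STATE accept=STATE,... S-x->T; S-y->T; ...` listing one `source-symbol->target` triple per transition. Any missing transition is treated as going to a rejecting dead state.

start=s0; accept=s2,s3,s6; s0-a->s0; s0-b->s1; s1-a->s2; s1-b->s3; s2-a->s4; s2-b->s5; s3-a->s6; s3-b->s7; s4-a->s4; s4-b->s5; s5-a->s6; s5-b->s7; s6-a->s7; s6-b->s7; s7-a->s7; s7-b->s7

Handle the two conditions separately and then intersect. One (4 states) tracks the count of `b`s, saturating at 3; the other (7 states) tracks the last 2 symbols read. Each combined state is a pair, one component from each; accept when both components accept. After merging equivalent states the machine shrinks.
        a   b  
>  s0   s0  s1 
   s1   s2  s3 
 * s2   s4  s5 
 * s3   s6  s7 
   s4   s4  s5 
   s5   s6  s7 
 * s6   s7  s7 
   s7   s7  s7 
(> = start, * = accepting)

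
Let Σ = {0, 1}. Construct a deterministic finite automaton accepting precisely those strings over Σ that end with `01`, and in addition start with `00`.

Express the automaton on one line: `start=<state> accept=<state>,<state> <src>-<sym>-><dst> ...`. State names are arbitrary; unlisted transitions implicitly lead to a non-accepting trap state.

start=q0 accept=q4 q0-0->q1 q0-1->q2 q1-0->q3 q1-1->q2 q2-0->q2 q2-1->q2 q3-0->q3 q3-1->q4 q4-0->q3 q4-1->q5 q5-0->q3 q5-1->q5

Run two small machines in parallel and take their product. The first has 3 states tracking how much of the suffix `01` has currently been matched; the second has 4 states tracking whether the input so far still matches the prefix `00`. A product state is a pair (one from each), accepting exactly when both do. Equivalent product states are then merged.
A 6-state machine:
        0   1  
>  q0   q1  q2 
   q1   q3  q2 
   q2   q2  q2 
   q3   q3  q4 
 * q4   q3  q5 
   q5   q3  q5 
(> = start, * = accepting)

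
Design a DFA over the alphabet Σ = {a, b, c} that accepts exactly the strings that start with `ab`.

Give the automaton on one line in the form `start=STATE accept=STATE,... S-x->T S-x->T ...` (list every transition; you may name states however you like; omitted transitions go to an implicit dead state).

Walk along `ab` while the input agrees: from s0 take `a` to s1, and so on. Any deviation drops to the rejecting sink s3. Once s2 is reached the prefix is confirmed and every continuation is accepted.
A 4-state machine:
        a   b   c  
>  s0   s1  s3  s3 
   s1   s3  s2  s3 
 * s2   s2  s2  s2 
   s3   s3  s3  s3 
(> = start, * = accepting)

start=s0 accept=s2 s0-a->s1 s0-b->s3 s0-c->s3 s1-a->s3 s1-b->s2 s1-c->s3 s2-a->s2 s2-b->s2 s2-c->s2 s3-a->s3 s3-b->s3 s3-c->s3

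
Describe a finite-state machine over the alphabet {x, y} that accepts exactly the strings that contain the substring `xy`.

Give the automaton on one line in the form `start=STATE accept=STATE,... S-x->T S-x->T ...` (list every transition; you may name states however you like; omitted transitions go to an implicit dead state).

Track how much of `xy` has been matched so far: state A is no progress, C is the absorbing accept state reached once `xy` has occurred. Intermediate states record partial matches; on a mismatch, fall back to the longest reusable overlap.
With 3 states:
       x  y 
>  A   B  A 
   B   B  C 
 * C   C  C 
(> = start, * = accepting)

start=A accept=C A-x->B A-y->A B-x->B B-y->C C-x->C C-y->C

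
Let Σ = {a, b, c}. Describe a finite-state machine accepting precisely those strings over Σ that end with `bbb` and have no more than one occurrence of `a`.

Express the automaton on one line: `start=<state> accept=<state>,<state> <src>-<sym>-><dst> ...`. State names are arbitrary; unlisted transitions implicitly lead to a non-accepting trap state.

Run two small machines in parallel and take their product. One (4 states) tracks how much of the suffix `bbb` has currently been matched; the other (3 states) tracks the count of `a`s, saturating at 2. Each combined state is a pair, one component from each; accept when both components accept.
A 12-state machine:
          a    b    c  
>  q0     q1   q2   q0 
   q1     q3   q4   q1 
   q2     q1   q5   q0 
   q3     q3   q6   q3 
   q4     q3   q7   q1 
   q5     q1   q8   q0 
   q6     q3   q9   q3 
   q7     q3  q10   q1 
 * q8     q1   q8   q0 
   q9     q3  q11   q3 
 * q10    q3  q10   q1 
   q11    q3  q11   q3 
(> = start, * = accepting)

start=q0 accept=q8,q10 q0-a->q1 q0-b->q2 q0-c->q0 q1-a->q3 q1-b->q4 q1-c->q1 q2-a->q1 q2-b->q5 q2-c->q0 q3-a->q3 q3-b->q6 q3-c->q3 q4-a->q3 q4-b->q7 q4-c->q1 q5-a->q1 q5-b->q8 q5-c->q0 q6-a->q3 q6-b->q9 q6-c->q3 q7-a->q3 q7-b->q10 q7-c->q1 q8-a->q1 q8-b->q8 q8-c->q0 q9-a->q3 q9-b->q11 q9-c->q3 q10-a->q3 q10-b->q10 q10-c->q1 q11-a->q3 q11-b->q11 q11-c->q3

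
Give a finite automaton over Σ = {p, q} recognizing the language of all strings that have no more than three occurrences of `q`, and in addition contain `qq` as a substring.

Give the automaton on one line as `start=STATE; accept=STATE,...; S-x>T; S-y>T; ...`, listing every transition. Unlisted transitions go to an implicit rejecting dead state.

start=s0; accept=s3,s5; s0-p>s0; s0-q>s1; s1-p>s2; s1-q>s3; s2-p>s2; s2-q>s4; s3-p>s3; s3-q>s5; s4-p>s6; s4-q>s5; s5-p>s5; s5-q>s6; s6-p>s6; s6-q>s6

Run two small machines in parallel and take their product. One (5 states) tracks the count of `q`s, saturating at 4; the other (3 states) tracks whether and how much of `qq` has been seen. Each combined state is a pair, one component from each; accept when both components accept. After merging equivalent states the machine shrinks.
        p   q  
>  s0   s0  s1 
   s1   s2  s3 
   s2   s2  s4 
 * s3   s3  s5 
   s4   s6  s5 
 * s5   s5  s6 
   s6   s6  s6 
(> = start, * = accepting)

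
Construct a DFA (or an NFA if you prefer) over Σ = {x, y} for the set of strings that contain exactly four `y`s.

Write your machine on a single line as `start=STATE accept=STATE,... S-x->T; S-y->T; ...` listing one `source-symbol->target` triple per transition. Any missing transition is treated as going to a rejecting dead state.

start=S0; accept=S4; S0-x->S0; S0-y->S1; S1-x->S1; S1-y->S2; S2-x->S2; S2-y->S3; S3-x->S3; S3-y->S4; S4-x->S4; S4-y->S5; S5-x->S5; S5-y->S5

Only the number of `y`s matters, and only up to 5. Make a chain S0 → S1 → S2 → S3 → S4 → S5 advanced by each `y` (with S5 absorbing); every other symbol self-loops. The accepting set is {S4}.
        x   y  
>  S0   S0  S1 
   S1   S1  S2 
   S2   S2  S3 
   S3   S3  S4 
 * S4   S4  S5 
   S5   S5  S5 
(> = start, * = accepting)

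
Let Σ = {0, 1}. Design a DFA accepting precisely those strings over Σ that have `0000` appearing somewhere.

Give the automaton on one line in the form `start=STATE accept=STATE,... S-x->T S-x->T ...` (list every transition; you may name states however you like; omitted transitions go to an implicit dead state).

start=q0 accept=q4 q0-0->q1 q0-1->q0 q1-0->q2 q1-1->q0 q2-0->q3 q2-1->q0 q3-0->q4 q3-1->q0 q4-0->q4 q4-1->q4

Track how much of `0000` has been matched so far: state q0 is no progress, q4 is the absorbing accept state reached once `0000` has occurred. Intermediate states record partial matches; on a mismatch, fall back to the longest reusable overlap.
5 states suffice.
        0   1  
>  q0   q1  q0 
   q1   q2  q0 
   q2   q3  q0 
   q3   q4  q0 
 * q4   q4  q4 
(> = start, * = accepting)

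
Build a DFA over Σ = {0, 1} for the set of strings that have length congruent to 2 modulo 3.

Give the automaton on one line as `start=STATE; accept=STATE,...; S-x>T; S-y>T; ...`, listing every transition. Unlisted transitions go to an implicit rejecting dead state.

Only the length mod 3 matters, so use a 3-cycle: from any state, every input symbol moves to the next state, wrapping s2 back to s0. Mark s2 accepting.
With 3 states:
        0   1  
>  s0   s1  s1 
   s1   s2  s2 
 * s2   s0  s0 
(> = start, * = accepting)

start=s0; accept=s2; s0-0>s1; s0-1>s1; s1-0>s2; s1-1>s2; s2-0>s0; s2-1>s0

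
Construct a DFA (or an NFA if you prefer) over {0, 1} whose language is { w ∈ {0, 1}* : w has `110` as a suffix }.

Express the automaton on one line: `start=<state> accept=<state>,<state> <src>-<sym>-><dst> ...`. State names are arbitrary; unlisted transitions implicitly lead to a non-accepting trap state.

start=S0 accept=S3 S0-0->S0 S0-1->S1 S1-0->S0 S1-1->S2 S2-0->S3 S2-1->S2 S3-0->S0 S3-1->S1

Let each state record the length of the longest suffix of the input read so far that is also a prefix of `110`. S1 means the last symbol is `1`; S2 means the last 2 symbols are `11`; S3 means the last 3 symbols are `110`. Accept only at S3, where the string currently ends in `110`.
4 states suffice.
        0   1  
>  S0   S0  S1 
   S1   S0  S2 
   S2   S3  S2 
 * S3   S0  S1 
(> = start, * = accepting)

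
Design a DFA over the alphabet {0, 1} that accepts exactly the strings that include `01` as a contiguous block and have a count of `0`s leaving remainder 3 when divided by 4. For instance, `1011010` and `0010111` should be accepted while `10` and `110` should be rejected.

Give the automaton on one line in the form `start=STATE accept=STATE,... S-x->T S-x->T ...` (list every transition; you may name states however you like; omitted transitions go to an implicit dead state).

start=s0 accept=s7 s0-0->s1 s0-1->s0 s1-0->s2 s1-1->s3 s2-0->s4 s2-1->s5 s3-0->s5 s3-1->s3 s4-0->s6 s4-1->s7 s5-0->s7 s5-1->s5 s6-0->s1 s6-1->s8 s7-0->s8 s7-1->s7 s8-0->s3 s8-1->s8

Handle the two conditions separately and then intersect. One (3 states) tracks whether and how much of `01` has been seen; the other (4 states) tracks the count of `0`s modulo 4. Each combined state is a pair, one component from each; accept when both components accept.
A 9-state machine:
        0   1  
>  s0   s1  s0 
   s1   s2  s3 
   s2   s4  s5 
   s3   s5  s3 
   s4   s6  s7 
   s5   s7  s5 
   s6   s1  s8 
 * s7   s8  s7 
   s8   s3  s8 
(> = start, * = accepting)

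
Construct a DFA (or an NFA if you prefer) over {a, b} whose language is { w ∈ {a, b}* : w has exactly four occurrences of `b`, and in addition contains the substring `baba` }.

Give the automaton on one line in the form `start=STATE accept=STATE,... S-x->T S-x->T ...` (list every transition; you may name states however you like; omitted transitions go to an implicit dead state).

start=q0 accept=q15 q0-a->q0 q0-b->q1 q1-a->q2 q1-b->q3 q2-a->q4 q2-b->q5 q3-a->q6 q3-b->q7 q4-a->q4 q4-b->q3 q5-a->q8 q5-b->q7 q6-a->q9 q6-b->q10 q7-a->q11 q7-b->q12 q8-a->q8 q8-b->q13 q9-a->q9 q9-b->q7 q10-a->q13 q10-b->q12 q11-a->q12 q11-b->q14 q12-a->q12 q12-b->q12 q13-a->q13 q13-b->q15 q14-a->q15 q14-b->q12 q15-a->q15 q15-b->q12

Handle the two conditions separately and then intersect. One (6 states) tracks the count of `b`s, saturating at 5; the other (5 states) tracks whether and how much of `baba` has been seen. Each combined state is a pair, one component from each; accept when both components accept. After merging equivalent states the machine shrinks.
A 16-state machine:
          a    b  
>  q0     q0   q1 
   q1     q2   q3 
   q2     q4   q5 
   q3     q6   q7 
   q4     q4   q3 
   q5     q8   q7 
   q6     q9  q10 
   q7    q11  q12 
   q8     q8  q13 
   q9     q9   q7 
   q10   q13  q12 
   q11   q12  q14 
   q12   q12  q12 
   q13   q13  q15 
   q14   q15  q12 
 * q15   q15  q12 
(> = start, * = accepting)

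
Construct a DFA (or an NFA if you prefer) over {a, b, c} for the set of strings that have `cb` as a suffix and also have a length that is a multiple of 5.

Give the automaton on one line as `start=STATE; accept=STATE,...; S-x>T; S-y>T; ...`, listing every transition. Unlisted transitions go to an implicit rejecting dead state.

Run two small machines in parallel and take their product. The first has 3 states tracking how much of the suffix `cb` has currently been matched; the second has 5 states tracking the input length modulo 5. A product state is a pair (one from each), accepting exactly when both do.
A 15-state machine:
          a    b    c  
>  q0     q1   q1   q2 
   q1     q3   q3   q4 
   q2     q3   q5   q4 
   q3     q6   q6   q7 
   q4     q6   q8   q7 
   q5     q6   q6   q7 
   q6     q9   q9  q10 
   q7     q9  q11  q10 
   q8     q9   q9  q10 
   q9     q0   q0  q12 
   q10    q0  q13  q12 
   q11    q0   q0  q12 
   q12    q1  q14   q2 
 * q13    q1   q1   q2 
   q14    q3   q3   q4 
(> = start, * = accepting)

start=q0; accept=q13; q0-a>q1; q0-b>q1; q0-c>q2; q1-a>q3; q1-b>q3; q1-c>q4; q2-a>q3; q2-b>q5; q2-c>q4; q3-a>q6; q3-b>q6; q3-c>q7; q4-a>q6; q4-b>q8; q4-c>q7; q5-a>q6; q5-b>q6; q5-c>q7; q6-a>q9; q6-b>q9; q6-c>q10; q7-a>q9; q7-b>q11; q7-c>q10; q8-a>q9; q8-b>q9; q8-c>q10; q9-a>q0; q9-b>q0; q9-c>q12; q10-a>q0; q10-b>q13; q10-c>q12; q11-a>q0; q11-b>q0; q11-c>q12; q12-a>q1; q12-b>q14; q12-c>q2; q13-a>q1; q13-b>q1; q13-c>q2; q14-a>q3; q14-b>q3; q14-c>q4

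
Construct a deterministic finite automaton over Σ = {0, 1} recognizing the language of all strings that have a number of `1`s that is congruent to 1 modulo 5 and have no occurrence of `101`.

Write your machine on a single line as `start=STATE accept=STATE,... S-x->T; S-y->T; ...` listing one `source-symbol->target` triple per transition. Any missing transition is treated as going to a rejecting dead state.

Build one automaton per condition and run them in lockstep. One (5 states) tracks the count of `1`s modulo 5; the other (4 states) tracks partial matches of the forbidden pattern `101`. Each combined state is a pair, one component from each; accept when both components accept. Equivalent product states are then merged.
With 16 states:
       0  1 
>  A   A  B 
 * B   C  D 
 * C   E  F 
   D   G  H 
 * E   E  D 
   F   F  F 
   G   I  F 
   H   J  K 
   I   I  H 
   J   L  F 
   K   M  N 
   L   L  K 
   M   O  F 
   N   P  B 
   O   O  N 
   P   A  F 
(> = start, * = accepting)

start=A; accept=B,C,E; A-0->A; A-1->B; B-0->C; B-1->D; C-0->E; C-1->F; D-0->G; D-1->H; E-0->E; E-1->D; F-0->F; F-1->F; G-0->I; G-1->F; H-0->J; H-1->K; I-0->I; I-1->H; J-0->L; J-1->F; K-0->M; K-1->N; L-0->L; L-1->K; M-0->O; M-1->F; N-0->P; N-1->B; O-0->O; O-1->N; P-0->A; P-1->F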